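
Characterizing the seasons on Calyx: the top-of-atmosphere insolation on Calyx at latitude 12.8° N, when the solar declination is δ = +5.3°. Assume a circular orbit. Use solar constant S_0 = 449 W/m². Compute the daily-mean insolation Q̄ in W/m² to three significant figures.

cos h₀ = −tan(+12.8°) tan(+5.300°) = -0.0211, h₀ = 1.5919 rad.
Bracket: h₀ sin ϕ sin δ + cos ϕ cos δ sin h₀ = 1.5919×0.22155×0.09237 + 0.97515×0.99572×0.99978 = 0.032578 + 0.970763 = 1.003341.
Q̄ = (S_0/π) × [bracket] = (449/π) × 1.003341 = 143.4 W/m².

Q̄ ≈ 143 W/m²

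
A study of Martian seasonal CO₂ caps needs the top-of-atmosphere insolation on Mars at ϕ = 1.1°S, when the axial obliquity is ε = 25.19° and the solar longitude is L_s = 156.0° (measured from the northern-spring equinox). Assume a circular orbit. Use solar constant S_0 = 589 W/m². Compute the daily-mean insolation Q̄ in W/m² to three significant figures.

Solar declination: sin δ = sin ε · sin L_s = sin 25.19° × sin 156.0° = 0.17312, so δ = +9.969°.
cos h₀ = −tan(-1.1°) tan(+9.969°) = 0.0034, h₀ = 1.5674 rad.
Bracket: h₀ sin ϕ sin δ + cos ϕ cos δ sin h₀ = 1.5674×-0.01920×0.17312 + 0.99982×0.98490×0.99999 = -0.005210 + 0.984713 = 0.979503.
Q̄ = (S_0/π) × [bracket] = (589/π) × 0.979503 = 183.6 W/m².

Q̄ ≈ 184 W/m²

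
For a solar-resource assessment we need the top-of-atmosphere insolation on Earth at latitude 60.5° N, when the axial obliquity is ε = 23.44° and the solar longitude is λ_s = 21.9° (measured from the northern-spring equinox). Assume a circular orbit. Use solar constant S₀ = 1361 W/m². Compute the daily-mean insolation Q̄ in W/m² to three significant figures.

Solar declination: sin δ = sin ε · sin λ_s = sin 23.44° × sin 21.9° = 0.14837, so δ = +8.532°.
cos H₀ = −tan(+60.5°) tan(+8.532°) = -0.2652, H₀ = 1.8392 rad.
Bracket: H₀ sin φ sin δ + cos φ cos δ sin H₀ = 1.8392×0.87036×0.14837 + 0.49242×0.98893×0.96420 = 0.237506 + 0.469535 = 0.707041.
Q̄ = (S₀/π) × [bracket] = (1361/π) × 0.707041 = 306.3 W/m².

Q̄ ≈ 306 W/m²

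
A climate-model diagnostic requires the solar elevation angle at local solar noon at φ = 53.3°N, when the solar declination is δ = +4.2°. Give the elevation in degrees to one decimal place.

40.9°

At local noon the hour angle is zero, so the zenith angle equals |φ − δ| = |+53.3° − (+4.200°)| = 49.100°.
Elevation = 90° − 49.100° = 40.9°.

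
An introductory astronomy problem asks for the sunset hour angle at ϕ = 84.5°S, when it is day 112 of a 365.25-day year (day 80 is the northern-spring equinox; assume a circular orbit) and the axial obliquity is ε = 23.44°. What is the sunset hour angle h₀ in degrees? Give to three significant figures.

Solar longitude: L_s = 360° × (112 − 80)/365.25 = 31.540°.
sin δ = sin 23.44° × sin 31.540° = 0.20808, so δ = +12.010°.
cos h₀ = −tan ϕ · tan δ = 2.2094 ≥ 1, so the Sun never rises (polar night) and h₀ = 0.

h₀ = 0.00°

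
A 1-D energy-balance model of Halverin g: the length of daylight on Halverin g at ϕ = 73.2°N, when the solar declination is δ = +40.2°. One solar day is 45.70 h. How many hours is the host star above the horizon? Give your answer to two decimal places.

Sunrise equation: cos h₀ = −tan ϕ · tan δ = -2.7990 ≤ −1, so the host star never sets (polar day) and h₀ = π.
Daylight = 2h₀/(2π) × 45.70 h = (3.1416/π) × 45.70 = 45.70 h.

45.70 h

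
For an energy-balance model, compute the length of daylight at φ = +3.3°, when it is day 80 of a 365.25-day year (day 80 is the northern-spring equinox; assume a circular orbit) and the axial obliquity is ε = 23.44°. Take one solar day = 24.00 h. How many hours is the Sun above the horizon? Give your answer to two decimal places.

Solar longitude: λ_s = 360° × (80 − 80)/365.25 = 0.000°.
sin δ = sin 23.44° × sin 0.000° = 0.00000, so δ = +0.000°.
cos H₀ = −tan φ · tan δ = −tan(+3.3°) × tan(+0.000°) = -0.0000, so H₀ = 1.5708 rad = 90.00°.
Daylight = 2H₀/(2π) × 24.00 h = (1.5708/π) × 24.00 = 12.00 h.

12.00 h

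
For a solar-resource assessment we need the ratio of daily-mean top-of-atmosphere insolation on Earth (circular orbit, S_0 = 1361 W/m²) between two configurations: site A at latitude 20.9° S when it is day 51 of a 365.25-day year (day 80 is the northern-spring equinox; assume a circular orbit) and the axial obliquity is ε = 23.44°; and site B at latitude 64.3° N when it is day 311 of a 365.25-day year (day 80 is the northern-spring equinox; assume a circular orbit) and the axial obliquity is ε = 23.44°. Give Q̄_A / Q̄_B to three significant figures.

Q̄_A / Q̄_B ≈ 11.9

— Configuration A (ϕ=-20.9°):
Solar longitude: L_s = 360° × (51 − 80)/365.25 = -28.583°, i.e. -28.583° + 360° = 331.417°.
sin δ = sin 23.44° × sin 331.417° = -0.19032, so δ = -10.971°.
cos h₀ = −tan(-20.9°) tan(-10.971°) = -0.0740, h₀ = 1.6449 rad.
Bracket: h₀ sin ϕ sin δ + cos ϕ cos δ sin h₀ = 1.6449×-0.35674×-0.19032 + 0.93420×0.98172×0.99726 = 0.111680 + 0.914610 = 1.026290.
Q̄ = (S_0/π) × [bracket] = (1361/π) × 1.026290 = 444.61 W/m².
— Configuration B (ϕ=+64.3°):
Solar longitude: L_s = 360° × (311 − 80)/365.25 = 227.680°.
sin δ = sin 23.44° × sin 227.680° = -0.29412, so δ = -17.105°.
cos h₀ = −tan(+64.3°) tan(-17.105°) = 0.6394, h₀ = 0.8770 rad.
Bracket: h₀ sin ϕ sin δ + cos ϕ cos δ sin h₀ = 0.8770×0.90108×-0.29412 + 0.43366×0.95577×0.76886 = -0.232427 + 0.318676 = 0.086249.
Q̄ = (S_0/π) × [bracket] = (1361/π) × 0.086249 = 37.365 W/m².
Ratio Q̄_A / Q̄_B = 444.61 / 37.365 = 11.90.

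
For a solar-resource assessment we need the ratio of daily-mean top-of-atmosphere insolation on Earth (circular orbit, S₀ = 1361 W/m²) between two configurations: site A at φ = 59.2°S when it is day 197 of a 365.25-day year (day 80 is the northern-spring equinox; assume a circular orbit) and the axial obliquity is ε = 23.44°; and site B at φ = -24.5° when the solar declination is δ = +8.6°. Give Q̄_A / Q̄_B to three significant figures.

Q̄_A / Q̄_B ≈ 0.120

— Configuration A (φ=-59.2°):
Solar longitude: λ_s = 360° × (197 − 80)/365.25 = 115.318°.
sin δ = sin 23.44° × sin 115.318° = 0.35958, so δ = +21.074°.
cos H₀ = −tan(-59.2°) tan(+21.074°) = 0.6464, H₀ = 0.8679 rad.
Bracket: H₀ sin φ sin δ + cos φ cos δ sin H₀ = 0.8679×-0.85896×0.35958 + 0.51204×0.93311×0.76297 = -0.268064 + 0.364539 = 0.096475.
Q̄ = (S₀/π) × [bracket] = (1361/π) × 0.096475 = 41.795 W/m².
— Configuration B (φ=-24.5°):
cos H₀ = −tan(-24.5°) tan(+8.600°) = 0.0689, H₀ = 1.5018 rad.
Bracket: H₀ sin φ sin δ + cos φ cos δ sin H₀ = 1.5018×-0.41469×0.14954 + 0.90996×0.98876×0.99762 = -0.093131 + 0.897591 = 0.804460.
Q̄ = (S₀/π) × [bracket] = (1361/π) × 0.804460 = 348.51 W/m².
Ratio Q̄_A / Q̄_B = 41.795 / 348.51 = 0.1199.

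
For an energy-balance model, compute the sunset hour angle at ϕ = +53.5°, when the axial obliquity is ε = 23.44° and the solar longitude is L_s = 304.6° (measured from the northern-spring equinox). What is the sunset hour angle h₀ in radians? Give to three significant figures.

h₀ = 1.08 rad

Solar declination: sin δ = sin ε · sin L_s = sin 23.44° × sin 304.6° = -0.32743, so δ = -19.113°.
cos h₀ = −tan ϕ · tan δ = −tan(+53.5°) × tan(-19.113°) = 0.4683, so h₀ = 1.0834 rad = 62.07°.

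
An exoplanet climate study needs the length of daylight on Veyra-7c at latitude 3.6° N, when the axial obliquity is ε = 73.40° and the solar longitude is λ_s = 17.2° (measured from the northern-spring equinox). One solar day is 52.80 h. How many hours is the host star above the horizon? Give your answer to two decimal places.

Solar declination: sin δ = sin ε · sin λ_s = sin 73.40° × sin 17.2° = 0.28338, so δ = +16.462°.
cos H₀ = −tan φ · tan δ = −tan(+3.6°) × tan(+16.462°) = -0.0186, so H₀ = 1.5894 rad = 91.07°.
Daylight = 2H₀/(2π) × 52.80 h = (1.5894/π) × 52.80 = 26.71 h.

26.71 h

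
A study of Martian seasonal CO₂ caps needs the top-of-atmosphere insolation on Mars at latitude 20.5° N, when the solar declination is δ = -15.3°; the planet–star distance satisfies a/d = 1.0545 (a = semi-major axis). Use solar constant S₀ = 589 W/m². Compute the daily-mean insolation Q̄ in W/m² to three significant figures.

cos H₀ = −tan(+20.5°) tan(-15.300°) = 0.1023, H₀ = 1.4683 rad.
Bracket: H₀ sin φ sin δ + cos φ cos δ sin H₀ = 1.4683×0.35021×-0.26387 + 0.93667×0.96456×0.99476 = -0.135685 + 0.898740 = 0.763055.
Inverse-square distance factor (a/d)² = 1.0545² = 1.111970.
Q̄ = (S₀/π) × 1.111970 × [bracket] = (589/π) × 1.111970 × 0.763055 = 159.1 W/m².

Q̄ ≈ 159 W/m²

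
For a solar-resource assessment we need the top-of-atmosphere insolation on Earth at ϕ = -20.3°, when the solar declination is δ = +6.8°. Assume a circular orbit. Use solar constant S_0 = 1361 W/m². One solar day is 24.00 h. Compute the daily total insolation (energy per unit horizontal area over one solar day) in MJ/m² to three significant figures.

cos h₀ = −tan(-20.3°) tan(+6.800°) = 0.0441, h₀ = 1.5267 rad.
Bracket: h₀ sin ϕ sin δ + cos ϕ cos δ sin h₀ = 1.5267×-0.34694×0.11840 + 0.93789×0.99297×0.99903 = -0.062713 + 0.930393 = 0.867680.
Q̄ = (S_0/π) × [bracket] = (1361/π) × 0.867680 = 375.90 W/m².
Daily total = Q̄ × 24.00 h × 3600 s/h = 375.90 × 24.00 × 3600 / 10⁶ = 32.48 MJ/m².

32.5 MJ/m²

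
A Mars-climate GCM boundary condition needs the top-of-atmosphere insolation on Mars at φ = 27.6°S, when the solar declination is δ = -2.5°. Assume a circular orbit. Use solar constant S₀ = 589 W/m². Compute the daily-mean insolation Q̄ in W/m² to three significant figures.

cos H₀ = −tan(-27.6°) tan(-2.500°) = -0.0228, H₀ = 1.5936 rad.
Bracket: H₀ sin φ sin δ + cos φ cos δ sin H₀ = 1.5936×-0.46330×-0.04362 + 0.88620×0.99905×0.99974 = 0.032205 + 0.885128 = 0.917333.
Q̄ = (S₀/π) × [bracket] = (589/π) × 0.917333 = 172.0 W/m².

Q̄ ≈ 172 W/m²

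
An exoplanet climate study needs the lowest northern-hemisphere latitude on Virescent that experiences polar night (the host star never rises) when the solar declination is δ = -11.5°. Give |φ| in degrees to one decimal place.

Polar night requires cos H₀ = −tan φ tan δ ≥ 1, i.e. tan φ tan δ ≤ −1.
The boundary is |tan φ| · |tan δ| = 1, so |φ| = 90° − |δ| = 90° − 11.5° = 78.5° in the northern hemisphere.

|φ| = 78.5°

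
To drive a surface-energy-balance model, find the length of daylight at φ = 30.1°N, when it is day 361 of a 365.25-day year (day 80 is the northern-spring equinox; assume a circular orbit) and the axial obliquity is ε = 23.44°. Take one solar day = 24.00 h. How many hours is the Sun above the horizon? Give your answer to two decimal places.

Solar longitude: λ_s = 360° × (361 − 80)/365.25 = 276.961°.
sin δ = sin 23.44° × sin 276.961° = -0.39486, so δ = -23.257°.
cos H₀ = −tan φ · tan δ = −tan(+30.1°) × tan(-23.257°) = 0.2491, so H₀ = 1.3190 rad = 75.57°.
Daylight = 2H₀/(2π) × 24.00 h = (1.3190/π) × 24.00 = 10.08 h.

10.08 h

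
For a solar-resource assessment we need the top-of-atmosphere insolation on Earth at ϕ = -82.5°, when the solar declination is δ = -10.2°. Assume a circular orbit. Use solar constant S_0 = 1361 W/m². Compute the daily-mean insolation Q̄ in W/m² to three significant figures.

cos h₀ = −tan(-82.5°) tan(-10.200°) = -1.3667 ≤ −1 ⇒ polar day, h₀ = π.
Bracket: h₀ sin ϕ sin δ + cos ϕ cos δ sin h₀ = 3.1416×-0.99144×-0.17708 + 0.13053×0.98420×0.00000 = 0.551552 + 0.000000 = 0.551552.
Q̄ = (S_0/π) × [bracket] = (1361/π) × 0.551552 = 238.9 W/m².

Q̄ ≈ 239 W/m²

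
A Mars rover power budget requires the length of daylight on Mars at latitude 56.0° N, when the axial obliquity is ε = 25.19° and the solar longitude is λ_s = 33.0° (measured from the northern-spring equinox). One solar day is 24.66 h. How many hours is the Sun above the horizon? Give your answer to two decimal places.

15.16 h

Solar declination: sin δ = sin ε · sin λ_s = sin 25.19° × sin 33.0° = 0.23181, so δ = +13.404°.
cos H₀ = −tan φ · tan δ = −tan(+56.0°) × tan(+13.404°) = -0.3533, so H₀ = 1.9319 rad = 110.69°.
Daylight = 2H₀/(2π) × 24.66 h = (1.9319/π) × 24.66 = 15.16 h.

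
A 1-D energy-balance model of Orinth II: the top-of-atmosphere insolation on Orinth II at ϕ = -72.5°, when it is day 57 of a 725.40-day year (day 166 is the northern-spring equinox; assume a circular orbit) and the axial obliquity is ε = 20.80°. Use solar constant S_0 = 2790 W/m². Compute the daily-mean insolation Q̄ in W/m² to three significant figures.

Solar longitude: L_s = 360° × (57 − 166)/725.40 = -54.094°, i.e. -54.094° + 360° = 305.906°.
sin δ = sin 20.80° × sin 305.906° = -0.28763, so δ = -16.716°.
cos h₀ = −tan(-72.5°) tan(-16.716°) = -0.9525, h₀ = 2.8321 rad.
Bracket: h₀ sin ϕ sin δ + cos ϕ cos δ sin h₀ = 2.8321×-0.95372×-0.28763 + 0.30071×0.95774×0.30454 = 0.776897 + 0.087708 = 0.864605.
Q̄ = (S_0/π) × [bracket] = (2790/π) × 0.864605 = 767.8 W/m².

Q̄ ≈ 768 W/m²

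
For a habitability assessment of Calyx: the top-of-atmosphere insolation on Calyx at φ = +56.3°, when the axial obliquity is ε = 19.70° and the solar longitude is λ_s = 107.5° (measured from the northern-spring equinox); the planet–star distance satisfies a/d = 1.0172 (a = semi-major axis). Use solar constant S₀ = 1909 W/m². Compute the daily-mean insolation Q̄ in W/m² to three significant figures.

Solar declination: sin δ = sin ε · sin λ_s = sin 19.70° × sin 107.5° = 0.32149, so δ = +18.753°.
cos H₀ = −tan(+56.3°) tan(+18.753°) = -0.5091, H₀ = 2.1049 rad.
Bracket: H₀ sin φ sin δ + cos φ cos δ sin H₀ = 2.1049×0.83195×0.32149 + 0.55484×0.94691×0.86072 = 0.562984 + 0.452208 = 1.015192.
Inverse-square distance factor (a/d)² = 1.0172² = 1.034696.
Q̄ = (S₀/π) × 1.034696 × [bracket] = (1909/π) × 1.034696 × 1.015192 = 638.3 W/m².

Q̄ ≈ 638 W/m²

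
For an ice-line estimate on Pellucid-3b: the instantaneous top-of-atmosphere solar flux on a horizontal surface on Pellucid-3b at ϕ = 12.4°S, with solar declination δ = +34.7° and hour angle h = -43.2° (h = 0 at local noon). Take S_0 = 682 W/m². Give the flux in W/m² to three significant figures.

316 W/m²

cos θ_z = sin ϕ sin δ + cos ϕ cos δ cos h = -0.122244 + 0.585337 = 0.463093.
Flux = S_0 · cos θ_z = 682 × 0.463093 = 315.8 W/m².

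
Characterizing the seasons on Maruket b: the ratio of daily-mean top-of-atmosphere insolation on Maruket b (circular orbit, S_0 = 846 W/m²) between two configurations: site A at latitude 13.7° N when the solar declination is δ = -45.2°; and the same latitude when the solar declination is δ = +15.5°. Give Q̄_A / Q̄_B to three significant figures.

— Configuration A (ϕ=+13.7°):
cos h₀ = −tan(+13.7°) tan(-45.200°) = 0.2455, h₀ = 1.3228 rad.
Bracket: h₀ sin ϕ sin δ + cos ϕ cos δ sin h₀ = 1.3228×0.23684×-0.70957 + 0.97155×0.70463×0.96940 = -0.222303 + 0.663635 = 0.441332.
Q̄ = (S_0/π) × [bracket] = (846/π) × 0.441332 = 118.85 W/m².
— Configuration B (ϕ=+13.7°):
cos h₀ = −tan(+13.7°) tan(+15.500°) = -0.0676, h₀ = 1.6385 rad.
Bracket: h₀ sin ϕ sin δ + cos ϕ cos δ sin h₀ = 1.6385×0.23684×0.26724 + 0.97155×0.96363×0.99771 = 0.103706 + 0.934071 = 1.037777.
Q̄ = (S_0/π) × [bracket] = (846/π) × 1.037777 = 279.46 W/m².
Ratio Q̄_A / Q̄_B = 118.85 / 279.46 = 0.4253.

Q̄_A / Q̄_B ≈ 0.425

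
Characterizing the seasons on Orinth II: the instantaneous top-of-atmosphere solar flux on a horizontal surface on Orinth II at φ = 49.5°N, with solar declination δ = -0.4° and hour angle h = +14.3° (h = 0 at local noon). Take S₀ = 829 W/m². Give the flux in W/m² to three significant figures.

cos θ_z = sin φ sin δ + cos φ cos δ cos h = -0.005309 + 0.629310 = 0.624001.
Flux = S₀ · cos θ_z = 829 × 0.624001 = 517.3 W/m².

517 W/m²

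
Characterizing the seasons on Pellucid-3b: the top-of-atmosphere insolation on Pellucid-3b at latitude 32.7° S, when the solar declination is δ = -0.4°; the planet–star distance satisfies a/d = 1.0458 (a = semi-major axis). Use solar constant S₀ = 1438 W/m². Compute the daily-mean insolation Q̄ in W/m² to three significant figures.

cos H₀ = −tan(-32.7°) tan(-0.400°) = -0.0045, H₀ = 1.5753 rad.
Bracket: H₀ sin φ sin δ + cos φ cos δ sin H₀ = 1.5753×-0.54024×-0.00698 + 0.84151×0.99998×0.99999 = 0.005940 + 0.841485 = 0.847425.
Inverse-square distance factor (a/d)² = 1.0458² = 1.093698.
Q̄ = (S₀/π) × 1.093698 × [bracket] = (1438/π) × 1.093698 × 0.847425 = 424.2 W/m².

Q̄ ≈ 424 W/m²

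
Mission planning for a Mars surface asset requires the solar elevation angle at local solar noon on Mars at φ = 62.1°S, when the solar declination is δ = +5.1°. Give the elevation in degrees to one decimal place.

22.8°

At local noon the hour angle is zero, so the zenith angle equals |φ − δ| = |-62.1° − (+5.100°)| = 67.200°.
Elevation = 90° − 67.200° = 22.8°.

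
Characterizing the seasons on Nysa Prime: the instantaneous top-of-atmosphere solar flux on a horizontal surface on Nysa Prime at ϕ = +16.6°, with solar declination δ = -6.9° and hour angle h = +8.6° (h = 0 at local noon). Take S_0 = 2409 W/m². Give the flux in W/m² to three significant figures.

cos θ_z = sin ϕ sin δ + cos ϕ cos δ cos h = -0.034322 + 0.940685 = 0.906363.
Flux = S_0 · cos θ_z = 2409 × 0.906363 = 2183 W/m².

2.18e+03 W/m²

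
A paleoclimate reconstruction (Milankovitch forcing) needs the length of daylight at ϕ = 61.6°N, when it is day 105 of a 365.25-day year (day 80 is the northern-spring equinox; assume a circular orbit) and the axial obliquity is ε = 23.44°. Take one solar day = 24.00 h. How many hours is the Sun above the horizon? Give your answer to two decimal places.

Solar longitude: L_s = 360° × (105 − 80)/365.25 = 24.641°.
sin δ = sin 23.44° × sin 24.641° = 0.16585, so δ = +9.547°.
cos h₀ = −tan ϕ · tan δ = −tan(+61.6°) × tan(+9.547°) = -0.3110, so h₀ = 1.8871 rad = 108.12°.
Daylight = 2h₀/(2π) × 24.00 h = (1.8871/π) × 24.00 = 14.42 h.

14.42 h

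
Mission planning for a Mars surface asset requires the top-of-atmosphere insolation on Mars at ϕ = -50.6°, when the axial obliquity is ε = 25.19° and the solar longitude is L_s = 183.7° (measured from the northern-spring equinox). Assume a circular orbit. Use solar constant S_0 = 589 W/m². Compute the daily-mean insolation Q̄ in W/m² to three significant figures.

Solar declination: sin δ = sin ε · sin L_s = sin 25.19° × sin 183.7° = -0.02747, so δ = -1.574°.
cos h₀ = −tan(-50.6°) tan(-1.574°) = -0.0335, h₀ = 1.6043 rad.
Bracket: h₀ sin ϕ sin δ + cos ϕ cos δ sin h₀ = 1.6043×-0.77273×-0.02747 + 0.63473×0.99962×0.99944 = 0.034054 + 0.634133 = 0.668187.
Q̄ = (S_0/π) × [bracket] = (589/π) × 0.668187 = 125.3 W/m².

Q̄ ≈ 125 W/m²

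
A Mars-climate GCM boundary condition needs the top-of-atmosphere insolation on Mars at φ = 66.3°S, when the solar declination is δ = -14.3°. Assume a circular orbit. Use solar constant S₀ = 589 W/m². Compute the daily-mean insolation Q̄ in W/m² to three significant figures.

Q̄ ≈ 152 W/m²

cos H₀ = −tan(-66.3°) tan(-14.300°) = -0.5807, H₀ = 2.1903 rad.
Bracket: H₀ sin φ sin δ + cos φ cos δ sin H₀ = 2.1903×-0.91566×-0.24700 + 0.40195×0.96902×0.81414 = 0.495376 + 0.317106 = 0.812482.
Q̄ = (S₀/π) × [bracket] = (589/π) × 0.812482 = 152.3 W/m².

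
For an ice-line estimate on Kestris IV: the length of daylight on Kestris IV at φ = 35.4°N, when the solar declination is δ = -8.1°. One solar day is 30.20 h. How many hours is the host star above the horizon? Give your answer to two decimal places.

cos H₀ = −tan φ · tan δ = −tan(+35.4°) × tan(-8.100°) = 0.1011, so H₀ = 1.4695 rad = 84.20°.
Daylight = 2H₀/(2π) × 30.20 h = (1.4695/π) × 30.20 = 14.13 h.

14.13 h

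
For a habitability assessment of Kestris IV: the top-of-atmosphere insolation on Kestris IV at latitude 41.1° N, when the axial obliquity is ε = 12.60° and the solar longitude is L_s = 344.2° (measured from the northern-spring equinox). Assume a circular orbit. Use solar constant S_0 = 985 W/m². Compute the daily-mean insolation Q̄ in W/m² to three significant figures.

Solar declination: sin δ = sin ε · sin L_s = sin 12.60° × sin 344.2° = -0.05940, so δ = -3.405°.
cos h₀ = −tan(+41.1°) tan(-3.405°) = 0.0519, h₀ = 1.5189 rad.
Bracket: h₀ sin ϕ sin δ + cos ϕ cos δ sin h₀ = 1.5189×0.65738×-0.05940 + 0.75356×0.99823×0.99865 = -0.059311 + 0.751211 = 0.691900.
Q̄ = (S_0/π) × [bracket] = (985/π) × 0.691900 = 216.9 W/m².

Q̄ ≈ 217 W/m²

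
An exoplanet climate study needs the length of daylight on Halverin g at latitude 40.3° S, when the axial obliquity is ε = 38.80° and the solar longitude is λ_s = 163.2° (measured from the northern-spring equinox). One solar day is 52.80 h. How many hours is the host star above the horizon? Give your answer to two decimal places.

23.76 h

Solar declination: sin δ = sin ε · sin λ_s = sin 38.80° × sin 163.2° = 0.18111, so δ = +10.434°.
cos H₀ = −tan φ · tan δ = −tan(-40.3°) × tan(+10.434°) = 0.1562, so H₀ = 1.4140 rad = 81.02°.
Daylight = 2H₀/(2π) × 52.80 h = (1.4140/π) × 52.80 = 23.76 h.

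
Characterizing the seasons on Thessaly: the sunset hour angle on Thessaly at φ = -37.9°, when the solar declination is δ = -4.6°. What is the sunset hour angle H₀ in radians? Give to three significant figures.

H₀ = 1.63 rad

cos H₀ = −tan φ · tan δ = −tan(-37.9°) × tan(-4.600°) = -0.0626, so H₀ = 1.6335 rad = 93.59°.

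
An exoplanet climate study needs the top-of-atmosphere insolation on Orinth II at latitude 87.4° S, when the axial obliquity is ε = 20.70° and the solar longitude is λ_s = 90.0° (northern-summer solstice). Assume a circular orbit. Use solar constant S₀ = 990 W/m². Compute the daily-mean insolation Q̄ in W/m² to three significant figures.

Solar declination: sin δ = sin ε · sin λ_s = sin 20.70° × sin 90.0° = 0.35347, so δ = +20.700°.
cos H₀ = −tan(-87.4°) tan(+20.700°) = 8.3213 ≥ 1 ⇒ polar night, H₀ = 0 and Q̄ = 0.

Q̄ ≈ 0.00 W/m²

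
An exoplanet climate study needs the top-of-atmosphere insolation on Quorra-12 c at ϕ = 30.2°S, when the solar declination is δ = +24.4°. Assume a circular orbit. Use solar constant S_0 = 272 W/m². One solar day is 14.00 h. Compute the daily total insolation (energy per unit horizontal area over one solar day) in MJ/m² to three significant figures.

2.13 MJ/m²

cos h₀ = −tan(-30.2°) tan(+24.400°) = 0.2640, h₀ = 1.3036 rad.
Bracket: h₀ sin ϕ sin δ + cos ϕ cos δ sin h₀ = 1.3036×-0.50302×0.41310 + 0.86427×0.91068×0.96452 = -0.270885 + 0.759148 = 0.488263.
Q̄ = (S_0/π) × [bracket] = (272/π) × 0.488263 = 42.274 W/m².
Daily total = Q̄ × 14.00 h × 3600 s/h = 42.274 × 14.00 × 3600 / 10⁶ = 2.131 MJ/m².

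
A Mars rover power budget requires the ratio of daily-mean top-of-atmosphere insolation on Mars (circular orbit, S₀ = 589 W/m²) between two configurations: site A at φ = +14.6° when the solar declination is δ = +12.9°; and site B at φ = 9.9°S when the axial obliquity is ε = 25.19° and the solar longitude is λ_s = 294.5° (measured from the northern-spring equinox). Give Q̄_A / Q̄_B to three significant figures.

Q̄_A / Q̄_B ≈ 1.02

— Configuration A (φ=+14.6°):
cos H₀ = −tan(+14.6°) tan(+12.900°) = -0.0597, H₀ = 1.6305 rad.
Bracket: H₀ sin φ sin δ + cos φ cos δ sin H₀ = 1.6305×0.25207×0.22325 + 0.96771×0.97476×0.99822 = 0.091756 + 0.941606 = 1.033362.
Q̄ = (S₀/π) × [bracket] = (589/π) × 1.033362 = 193.74 W/m².
— Configuration B (φ=-9.9°):
Solar declination: sin δ = sin ε · sin λ_s = sin 25.19° × sin 294.5° = -0.38730, so δ = -22.787°.
cos H₀ = −tan(-9.9°) tan(-22.787°) = -0.0733, H₀ = 1.6442 rad.
Bracket: H₀ sin φ sin δ + cos φ cos δ sin H₀ = 1.6442×-0.17193×-0.38730 + 0.98511×0.92195×0.99731 = 0.109485 + 0.905779 = 1.015264.
Q̄ = (S₀/π) × [bracket] = (589/π) × 1.015264 = 190.35 W/m².
Ratio Q̄_A / Q̄_B = 193.74 / 190.35 = 1.018.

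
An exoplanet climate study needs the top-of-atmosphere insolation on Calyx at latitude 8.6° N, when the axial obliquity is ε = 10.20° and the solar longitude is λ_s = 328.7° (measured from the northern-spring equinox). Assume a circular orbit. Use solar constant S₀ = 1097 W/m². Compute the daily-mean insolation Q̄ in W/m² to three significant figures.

Q̄ ≈ 336 W/m²

Solar declination: sin δ = sin ε · sin λ_s = sin 10.20° × sin 328.7° = -0.09200, so δ = -5.279°.
cos H₀ = −tan(+8.6°) tan(-5.279°) = 0.0140, H₀ = 1.5568 rad.
Bracket: H₀ sin φ sin δ + cos φ cos δ sin H₀ = 1.5568×0.14954×-0.09200 + 0.98876×0.99576×0.99990 = -0.021418 + 0.984469 = 0.963051.
Q̄ = (S₀/π) × [bracket] = (1097/π) × 0.963051 = 336.3 W/m².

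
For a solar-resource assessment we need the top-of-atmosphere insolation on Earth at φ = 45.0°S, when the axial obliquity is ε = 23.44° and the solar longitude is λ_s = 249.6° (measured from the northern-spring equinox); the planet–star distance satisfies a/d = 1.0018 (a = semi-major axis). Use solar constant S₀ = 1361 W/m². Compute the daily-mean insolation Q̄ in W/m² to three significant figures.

Q̄ ≈ 489 W/m²

Solar declination: sin δ = sin ε · sin λ_s = sin 23.44° × sin 249.6° = -0.37284, so δ = -21.891°.
cos H₀ = −tan(-45.0°) tan(-21.891°) = -0.4018, H₀ = 1.9843 rad.
Bracket: H₀ sin φ sin δ + cos φ cos δ sin H₀ = 1.9843×-0.70711×-0.37284 + 0.70711×0.92790×0.91572 = 0.523139 + 0.600829 = 1.123968.
Inverse-square distance factor (a/d)² = 1.0018² = 1.003603.
Q̄ = (S₀/π) × 1.003603 × [bracket] = (1361/π) × 1.003603 × 1.123968 = 488.7 W/m².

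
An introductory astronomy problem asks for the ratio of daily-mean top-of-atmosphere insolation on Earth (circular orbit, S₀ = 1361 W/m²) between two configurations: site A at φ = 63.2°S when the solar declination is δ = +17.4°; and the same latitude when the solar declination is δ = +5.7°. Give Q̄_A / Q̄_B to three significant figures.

Q̄_A / Q̄_B ≈ 0.304

— Configuration A (φ=-63.2°):
cos H₀ = −tan(-63.2°) tan(+17.400°) = 0.6204, H₀ = 0.9016 rad.
Bracket: H₀ sin φ sin δ + cos φ cos δ sin H₀ = 0.9016×-0.89259×0.29904 + 0.45088×0.95424×0.78429 = -0.240655 + 0.337439 = 0.096784.
Q̄ = (S₀/π) × [bracket] = (1361/π) × 0.096784 = 41.929 W/m².
— Configuration B (φ=-63.2°):
cos H₀ = −tan(-63.2°) tan(+5.700°) = 0.1976, H₀ = 1.3719 rad.
Bracket: H₀ sin φ sin δ + cos φ cos δ sin H₀ = 1.3719×-0.89259×0.09932 + 0.45088×0.99506×0.98028 = -0.121622 + 0.439805 = 0.318183.
Q̄ = (S₀/π) × [bracket] = (1361/π) × 0.318183 = 137.84 W/m².
Ratio Q̄_A / Q̄_B = 41.929 / 137.84 = 0.3042.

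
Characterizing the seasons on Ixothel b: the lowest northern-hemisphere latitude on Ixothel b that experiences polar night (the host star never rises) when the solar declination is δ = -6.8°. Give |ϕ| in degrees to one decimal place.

|ϕ| = 83.2°

Polar night requires cos h₀ = −tan ϕ tan δ ≥ 1, i.e. tan ϕ tan δ ≤ −1.
The boundary is |tan ϕ| · |tan δ| = 1, so |ϕ| = 90° − |δ| = 90° − 6.8° = 83.2° in the northern hemisphere.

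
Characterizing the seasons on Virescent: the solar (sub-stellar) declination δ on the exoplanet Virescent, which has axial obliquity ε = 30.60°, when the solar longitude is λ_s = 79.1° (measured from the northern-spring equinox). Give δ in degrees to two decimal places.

δ = +29.99°

sin δ = sin ε · sin λ_s = sin 30.60° × sin 79.1° = 0.499858.
δ = arcsin(0.499858) = +29.99°.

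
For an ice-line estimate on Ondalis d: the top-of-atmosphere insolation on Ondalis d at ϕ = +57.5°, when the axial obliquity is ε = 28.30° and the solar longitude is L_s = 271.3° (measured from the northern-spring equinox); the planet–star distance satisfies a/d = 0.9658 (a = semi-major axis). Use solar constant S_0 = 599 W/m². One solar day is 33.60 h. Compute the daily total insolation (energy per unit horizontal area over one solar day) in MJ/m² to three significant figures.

0.591 MJ/m²

Solar declination: sin δ = sin ε · sin L_s = sin 28.30° × sin 271.3° = -0.47397, so δ = -28.292°.
cos h₀ = −tan(+57.5°) tan(-28.292°) = 0.8449, h₀ = 0.5644 rad.
Bracket: h₀ sin ϕ sin δ + cos ϕ cos δ sin h₀ = 0.5644×0.84339×-0.47397 + 0.53730×0.88054×0.53491 = -0.225614 + 0.253073 = 0.027459.
Inverse-square distance factor (a/d)² = 0.9658² = 0.932770.
Q̄ = (S_0/π) × 0.932770 × [bracket] = (599/π) × 0.932770 × 0.027459 = 4.8836 W/m².
Daily total = Q̄ × 33.60 h × 3600 s/h = 4.8836 × 33.60 × 3600 / 10⁶ = 0.5907 MJ/m².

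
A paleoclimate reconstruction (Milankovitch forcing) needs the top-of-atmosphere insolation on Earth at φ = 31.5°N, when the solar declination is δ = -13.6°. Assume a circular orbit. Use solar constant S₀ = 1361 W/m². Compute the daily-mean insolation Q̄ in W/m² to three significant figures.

Q̄ ≈ 279 W/m²

cos H₀ = −tan(+31.5°) tan(-13.600°) = 0.1483, H₀ = 1.4220 rad.
Bracket: H₀ sin φ sin δ + cos φ cos δ sin H₀ = 1.4220×0.52250×-0.23514 + 0.85264×0.97196×0.98895 = -0.174708 + 0.819574 = 0.644866.
Q̄ = (S₀/π) × [bracket] = (1361/π) × 0.644866 = 279.4 W/m².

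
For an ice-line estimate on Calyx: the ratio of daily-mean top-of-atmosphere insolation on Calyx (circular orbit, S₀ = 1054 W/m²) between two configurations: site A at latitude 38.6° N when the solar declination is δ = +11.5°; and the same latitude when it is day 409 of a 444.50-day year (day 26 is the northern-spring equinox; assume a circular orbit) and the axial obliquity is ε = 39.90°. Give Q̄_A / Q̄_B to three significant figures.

Q̄_A / Q̄_B ≈ 3.59

— Configuration A (φ=+38.6°):
cos H₀ = −tan(+38.6°) tan(+11.500°) = -0.1624, H₀ = 1.7339 rad.
Bracket: H₀ sin φ sin δ + cos φ cos δ sin H₀ = 1.7339×0.62388×0.19937 + 0.78152×0.97992×0.98672 = 0.215668 + 0.755657 = 0.971325.
Q̄ = (S₀/π) × [bracket] = (1054/π) × 0.971325 = 325.88 W/m².
— Configuration B (φ=+38.6°):
Solar longitude: λ_s = 360° × (409 − 26)/444.50 = 310.191°.
sin δ = sin 39.90° × sin 310.191° = -0.49000, so δ = -29.341°.
cos H₀ = −tan(+38.6°) tan(-29.341°) = 0.4487, H₀ = 1.1055 rad.
Bracket: H₀ sin φ sin δ + cos φ cos δ sin H₀ = 1.1055×0.62388×-0.49000 + 0.78152×0.87172×0.89367 = -0.337953 + 0.608828 = 0.270875.
Q̄ = (S₀/π) × [bracket] = (1054/π) × 0.270875 = 90.878 W/m².
Ratio Q̄_A / Q̄_B = 325.88 / 90.878 = 3.586.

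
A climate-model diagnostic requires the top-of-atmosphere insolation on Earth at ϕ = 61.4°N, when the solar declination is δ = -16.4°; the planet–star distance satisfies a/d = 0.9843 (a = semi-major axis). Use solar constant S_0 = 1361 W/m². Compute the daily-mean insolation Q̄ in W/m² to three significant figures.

Q̄ ≈ 58.1 W/m²

cos h₀ = −tan(+61.4°) tan(-16.400°) = 0.5398, h₀ = 1.0006 rad.
Bracket: h₀ sin ϕ sin δ + cos ϕ cos δ sin h₀ = 1.0006×0.87798×-0.28234 + 0.47869×0.95931×0.84178 = -0.248038 + 0.386556 = 0.138518.
Inverse-square distance factor (a/d)² = 0.9843² = 0.968846.
Q̄ = (S_0/π) × 0.968846 × [bracket] = (1361/π) × 0.968846 × 0.138518 = 58.14 W/m².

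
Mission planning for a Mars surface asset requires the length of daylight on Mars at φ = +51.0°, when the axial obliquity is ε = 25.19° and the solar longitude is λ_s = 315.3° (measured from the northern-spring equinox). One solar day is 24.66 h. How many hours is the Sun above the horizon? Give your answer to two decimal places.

9.21 h

Solar declination: sin δ = sin ε · sin λ_s = sin 25.19° × sin 315.3° = -0.29938, so δ = -17.420°.
cos H₀ = −tan φ · tan δ = −tan(+51.0°) × tan(-17.420°) = 0.3875, so H₀ = 1.1729 rad = 67.20°.
Daylight = 2H₀/(2π) × 24.66 h = (1.1729/π) × 24.66 = 9.21 h.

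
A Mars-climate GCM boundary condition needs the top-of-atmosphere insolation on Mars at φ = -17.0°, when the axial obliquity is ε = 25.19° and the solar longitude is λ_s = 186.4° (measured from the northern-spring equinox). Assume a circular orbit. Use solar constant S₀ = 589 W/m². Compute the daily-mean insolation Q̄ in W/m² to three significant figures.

Solar declination: sin δ = sin ε · sin λ_s = sin 25.19° × sin 186.4° = -0.04744, so δ = -2.719°.
cos H₀ = −tan(-17.0°) tan(-2.719°) = -0.0145, H₀ = 1.5853 rad.
Bracket: H₀ sin φ sin δ + cos φ cos δ sin H₀ = 1.5853×-0.29237×-0.04744 + 0.95630×0.99887×0.99989 = 0.021988 + 0.955114 = 0.977102.
Q̄ = (S₀/π) × [bracket] = (589/π) × 0.977102 = 183.2 W/m².

Q̄ ≈ 183 W/m²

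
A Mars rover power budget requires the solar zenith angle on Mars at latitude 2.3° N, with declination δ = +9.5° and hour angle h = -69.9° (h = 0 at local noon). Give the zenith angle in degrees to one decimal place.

θ_z = 69.8°

cos θ_z = sin φ sin δ + cos φ cos δ cos h = 0.006624 + 0.338674 = 0.345298.
θ_z = arccos(0.345298) = 69.8°.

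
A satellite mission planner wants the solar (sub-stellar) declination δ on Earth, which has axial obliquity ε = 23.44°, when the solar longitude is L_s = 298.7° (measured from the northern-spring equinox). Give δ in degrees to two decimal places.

δ = -20.42°

sin δ = sin ε · sin L_s = sin 23.44° × sin 298.7° = -0.348919.
δ = arcsin(-0.348919) = -20.42°.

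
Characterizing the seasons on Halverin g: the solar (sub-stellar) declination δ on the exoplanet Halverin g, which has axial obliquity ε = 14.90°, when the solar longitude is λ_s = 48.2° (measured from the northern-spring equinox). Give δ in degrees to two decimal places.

sin δ = sin ε · sin λ_s = sin 14.90° × sin 48.2° = 0.191686.
δ = arcsin(0.191686) = +11.05°.

δ = +11.05°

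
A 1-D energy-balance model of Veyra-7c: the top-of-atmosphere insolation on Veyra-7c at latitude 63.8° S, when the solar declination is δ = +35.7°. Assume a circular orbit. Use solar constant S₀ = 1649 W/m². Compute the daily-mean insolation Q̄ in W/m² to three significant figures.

Q̄ ≈ 0.00 W/m²

cos H₀ = −tan(-63.8°) tan(+35.700°) = 1.4603 ≥ 1 ⇒ polar night, H₀ = 0 and Q̄ = 0.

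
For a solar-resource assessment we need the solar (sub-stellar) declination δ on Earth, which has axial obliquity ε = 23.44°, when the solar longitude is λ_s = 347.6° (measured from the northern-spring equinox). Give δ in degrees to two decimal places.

sin δ = sin ε · sin λ_s = sin 23.44° × sin 347.6° = -0.085419.
δ = arcsin(-0.085419) = -4.90°.

δ = -4.90°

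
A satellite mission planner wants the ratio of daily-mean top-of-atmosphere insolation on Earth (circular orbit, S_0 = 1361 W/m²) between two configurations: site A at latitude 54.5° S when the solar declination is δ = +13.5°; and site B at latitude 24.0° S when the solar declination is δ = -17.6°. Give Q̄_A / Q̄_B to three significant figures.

— Configuration A (ϕ=-54.5°):
cos h₀ = −tan(-54.5°) tan(+13.500°) = 0.3366, h₀ = 1.2275 rad.
Bracket: h₀ sin ϕ sin δ + cos ϕ cos δ sin h₀ = 1.2275×-0.81412×0.23345 + 0.58070×0.97237×0.94166 = -0.233294 + 0.531713 = 0.298419.
Q̄ = (S_0/π) × [bracket] = (1361/π) × 0.298419 = 129.28 W/m².
— Configuration B (ϕ=-24.0°):
cos h₀ = −tan(-24.0°) tan(-17.600°) = -0.1412, h₀ = 1.7125 rad.
Bracket: h₀ sin ϕ sin δ + cos ϕ cos δ sin h₀ = 1.7125×-0.40674×-0.30237 + 0.91355×0.95319×0.98998 = 0.210613 + 0.862061 = 1.072674.
Q̄ = (S_0/π) × [bracket] = (1361/π) × 1.072674 = 464.70 W/m².
Ratio Q̄_A / Q̄_B = 129.28 / 464.70 = 0.2782.

Q̄_A / Q̄_B ≈ 0.278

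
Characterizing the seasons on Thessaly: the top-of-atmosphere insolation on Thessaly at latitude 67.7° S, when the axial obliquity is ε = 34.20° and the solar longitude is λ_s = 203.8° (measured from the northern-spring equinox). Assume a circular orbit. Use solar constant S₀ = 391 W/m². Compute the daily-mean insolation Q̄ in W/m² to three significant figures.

Solar declination: sin δ = sin ε · sin λ_s = sin 34.20° × sin 203.8° = -0.22683, so δ = -13.110°.
cos H₀ = −tan(-67.7°) tan(-13.110°) = -0.5679, H₀ = 2.1747 rad.
Bracket: H₀ sin φ sin δ + cos φ cos δ sin H₀ = 2.1747×-0.92521×-0.22683 + 0.37946×0.97394×0.82312 = 0.456394 + 0.304202 = 0.760596.
Q̄ = (S₀/π) × [bracket] = (391/π) × 0.760596 = 94.66 W/m².

Q̄ ≈ 94.7 W/m²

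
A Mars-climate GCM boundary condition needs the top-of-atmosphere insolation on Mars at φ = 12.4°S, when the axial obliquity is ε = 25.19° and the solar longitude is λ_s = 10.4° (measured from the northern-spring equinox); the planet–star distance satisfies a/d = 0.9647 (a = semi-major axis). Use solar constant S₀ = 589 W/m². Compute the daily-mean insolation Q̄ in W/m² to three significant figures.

Q̄ ≈ 165 W/m²

Solar declination: sin δ = sin ε · sin λ_s = sin 25.19° × sin 10.4° = 0.07683, so δ = +4.407°.
cos H₀ = −tan(-12.4°) tan(+4.407°) = 0.0169, H₀ = 1.5539 rad.
Bracket: H₀ sin φ sin δ + cos φ cos δ sin H₀ = 1.5539×-0.21474×0.07683 + 0.97667×0.99704×0.99986 = -0.025637 + 0.973643 = 0.948006.
Inverse-square distance factor (a/d)² = 0.9647² = 0.930646.
Q̄ = (S₀/π) × 0.930646 × [bracket] = (589/π) × 0.930646 × 0.948006 = 165.4 W/m².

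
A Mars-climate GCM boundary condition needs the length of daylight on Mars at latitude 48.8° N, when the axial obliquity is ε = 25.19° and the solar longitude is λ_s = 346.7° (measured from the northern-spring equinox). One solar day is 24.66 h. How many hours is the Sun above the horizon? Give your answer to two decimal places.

11.45 h

Solar declination: sin δ = sin ε · sin λ_s = sin 25.19° × sin 346.7° = -0.09791, so δ = -5.619°.
cos H₀ = −tan φ · tan δ = −tan(+48.8°) × tan(-5.619°) = 0.1124, so H₀ = 1.4582 rad = 83.55°.
Daylight = 2H₀/(2π) × 24.66 h = (1.4582/π) × 24.66 = 11.45 h.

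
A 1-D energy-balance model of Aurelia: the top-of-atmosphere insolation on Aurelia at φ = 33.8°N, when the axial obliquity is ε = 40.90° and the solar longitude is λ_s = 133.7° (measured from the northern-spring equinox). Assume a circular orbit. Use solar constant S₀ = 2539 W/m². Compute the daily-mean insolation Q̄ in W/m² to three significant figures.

Q̄ ≈ 965 W/m²

Solar declination: sin δ = sin ε · sin λ_s = sin 40.90° × sin 133.7° = 0.47336, so δ = +28.252°.
cos H₀ = −tan(+33.8°) tan(+28.252°) = -0.3597, H₀ = 1.9388 rad.
Bracket: H₀ sin φ sin δ + cos φ cos δ sin H₀ = 1.9388×0.55630×0.47336 + 0.83098×0.88087×0.93305 = 0.510545 + 0.682979 = 1.193524.
Q̄ = (S₀/π) × [bracket] = (2539/π) × 1.193524 = 964.6 W/m².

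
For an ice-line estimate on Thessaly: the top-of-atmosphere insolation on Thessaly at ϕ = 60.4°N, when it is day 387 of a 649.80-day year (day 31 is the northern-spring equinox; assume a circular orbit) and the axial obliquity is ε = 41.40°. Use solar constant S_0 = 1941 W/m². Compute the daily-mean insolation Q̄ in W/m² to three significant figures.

Solar longitude: L_s = 360° × (387 − 31)/649.80 = 197.230°.
sin δ = sin 41.40° × sin 197.230° = -0.19589, so δ = -11.296°.
cos h₀ = −tan(+60.4°) tan(-11.296°) = 0.3516, h₀ = 1.2115 rad.
Bracket: h₀ sin ϕ sin δ + cos ϕ cos δ sin h₀ = 1.2115×0.86949×-0.19589 + 0.49394×0.98063×0.93614 = -0.206348 + 0.453440 = 0.247092.
Q̄ = (S_0/π) × [bracket] = (1941/π) × 0.247092 = 152.7 W/m².

Q̄ ≈ 153 W/m²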